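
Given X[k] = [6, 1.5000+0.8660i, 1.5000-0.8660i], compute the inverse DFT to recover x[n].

x[n] = (1/3) Σ(k=0 to 2) X[k] · e^(2πikn/3)

Computing each x[n]:
x[0] = 3
x[1] = 1
x[2] = 2

x = [3, 1, 2]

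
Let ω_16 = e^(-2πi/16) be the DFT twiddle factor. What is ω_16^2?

ω_16^2 = e^(-2πi·2/16)
= cos(-2π·2/16) + i·sin(-2π·2/16)
= cos(-4π/16) + i·sin(-4π/16)

ω_16^2 = cos(-4π/16) + i·sin(-4π/16) = 0.7071-0.7071i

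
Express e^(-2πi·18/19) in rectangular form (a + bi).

ω_19^18 = e^(-2πi·18/19)
= cos(-2π·18/19) + i·sin(-2π·18/19)
= cos(-36π/19) + i·sin(-36π/19)

ω_19^18 = cos(-36π/19) + i·sin(-36π/19) = 0.9458+0.3247i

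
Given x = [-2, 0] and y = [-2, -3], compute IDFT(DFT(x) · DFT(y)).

(x ⊛ y)[n] = Σ(m=0 to 1) x[m] · y[(n-m) mod 2]

Computing each output sample:
(x ⊛ y)[0] = 4
(x ⊛ y)[1] = 6

x ⊛ y = [4, 6]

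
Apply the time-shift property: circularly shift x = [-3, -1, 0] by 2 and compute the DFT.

Time shift by 2: X_shifted[k] = ω_3^(2k) · X[k]
Shifted x = [-1, 0, -3]

DFT(x[n-2]) = [-4, 0.5000-2.5981i, 0.5000+2.5981i]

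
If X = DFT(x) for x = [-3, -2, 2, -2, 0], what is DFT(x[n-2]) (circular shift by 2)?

Time shift by 2: X_shifted[k] = ω_5^(2k) · X[k]
Shifted x = [-2, 0, -3, -2, 2]

DFT(x[n-2]) = [-5, 2.6631+2.4899i, -5.1631+0.2245i, -5.1631-0.2245i, 2.6631-2.4899i]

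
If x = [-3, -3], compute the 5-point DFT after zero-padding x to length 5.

Original 2-point DFT: [-6, 0]
Zero-padded 5-point DFT provides frequency interpolation.

DFT_5([x, 0, ...]) = [-6, -3.9271+2.8532i, -0.5729+1.7634i, -0.5729-1.7634i, -3.9271-2.8532i]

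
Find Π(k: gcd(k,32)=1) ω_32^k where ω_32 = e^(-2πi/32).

The primitive 32nd roots of unity are ω_32^k for k coprime to 32: k ∈ {1, 3, 5, 7, 9, 11, 13, 15, 17, 19, 21, 23, 25, 27, 29, 31}
Their product equals the constant term of the cyclotomic polynomial Φ_32(x) up to sign.
For n ≥ 3, the product of all primitive nth roots of unity is 1. (For n=1 it is 1; for n=2 it is -1.)

1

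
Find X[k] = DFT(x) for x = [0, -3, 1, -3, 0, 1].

X[k] = Σ(n=0 to 5) x[n] · ω_6^(nk)
where ω_6 = e^(-2πi/6)

Computing each X[k]:
X[0] = -4
X[1] = 1.5000+2.5981i
X[2] = -2.5000+4.3301i
X[3] = 6
X[4] = -2.5000-4.3301i
X[5] = 1.5000-2.5981i

X = [-4, 1.5000+2.5981i, -2.5000+4.3301i, 6, -2.5000-4.3301i, 1.5000-2.5981i]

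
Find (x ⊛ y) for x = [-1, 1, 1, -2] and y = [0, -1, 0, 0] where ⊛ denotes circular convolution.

(x ⊛ y)[n] = Σ(m=0 to 3) x[m] · y[(n-m) mod 4]

Computing each output sample:
(x ⊛ y)[0] = 2
(x ⊛ y)[1] = 1
(x ⊛ y)[2] = -1
(x ⊛ y)[3] = -1

x ⊛ y = [2, 1, -1, -1]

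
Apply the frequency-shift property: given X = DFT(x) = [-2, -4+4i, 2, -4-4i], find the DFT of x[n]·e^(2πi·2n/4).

Modulation property: DFT(ω_4^(-2n)·x[n]) = X[(k-2) mod 4], so circularly shift X by 2 positions.

X[k-2] = [2, -4-4i, -2, -4+4i]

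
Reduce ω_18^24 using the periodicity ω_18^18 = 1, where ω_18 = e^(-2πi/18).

Since ω_18^18 = 1, powers reduce modulo 18.
24 mod 18 = 6
So ω_18^24 = ω_18^6 = e^(-2πi·6/18)

ω_18^24 = ω_18^6 = -0.5000-0.8660i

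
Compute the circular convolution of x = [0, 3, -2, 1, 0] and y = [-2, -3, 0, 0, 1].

(x ⊛ y)[n] = Σ(m=0 to 4) x[m] · y[(n-m) mod 5]

Computing each output sample:
(x ⊛ y)[0] = 3
(x ⊛ y)[1] = -8
(x ⊛ y)[2] = -4
(x ⊛ y)[3] = 4
(x ⊛ y)[4] = -3

x ⊛ y = [3, -8, -4, 4, -3]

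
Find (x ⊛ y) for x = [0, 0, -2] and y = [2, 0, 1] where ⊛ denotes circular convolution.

(x ⊛ y)[n] = Σ(m=0 to 2) x[m] · y[(n-m) mod 3]

Computing each output sample:
(x ⊛ y)[0] = 0
(x ⊛ y)[1] = -2
(x ⊛ y)[2] = -4

x ⊛ y = [0, -2, -4]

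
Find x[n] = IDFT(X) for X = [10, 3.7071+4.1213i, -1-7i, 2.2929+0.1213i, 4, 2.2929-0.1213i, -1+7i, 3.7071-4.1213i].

x[n] = (1/8) Σ(k=0 to 7) X[k] · e^(2πikn/8)

Computing each x[n]:
x[0] = 3
x[1] = 2
x[2] = 1
x[3] = -2
x[4] = 0
x[5] = 3
x[6] = 3
x[7] = 0

x = [3, 2, 1, -2, 0, 3, 3, 0]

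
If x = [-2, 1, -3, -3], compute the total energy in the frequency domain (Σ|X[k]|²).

Parseval: Σ|x[n]|² = (1/N)Σ|X[k]|², so Σ|X[k]|² = N·Σ|x[n]|² = 4·23.0000

Σ|X[k]|² = N·Σ|x[n]|² = 4·23.0000 = 92.0000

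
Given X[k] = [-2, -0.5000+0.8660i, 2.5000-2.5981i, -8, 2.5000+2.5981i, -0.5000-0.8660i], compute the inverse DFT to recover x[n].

x[n] = (1/6) Σ(k=0 to 5) X[k] · e^(2πikn/6)

Computing each x[n]:
x[0] = -1
x[1] = 1
x[2] = -3
x[3] = 2
x[4] = -1
x[5] = 0

x = [-1, 1, -3, 2, -1, 0]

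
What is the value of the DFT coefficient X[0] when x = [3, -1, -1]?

X[0] = Σ(n=0 to 2) x[n] · ω_3^0 = Σ x[n]
= (3) + (-1) + (-1)

X[0] = 1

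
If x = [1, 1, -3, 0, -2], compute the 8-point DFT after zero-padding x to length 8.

Original 5-point DFT: [-3, 3.1180-1.0898i, 0.8820-4.6165i, 0.8820+4.6165i, 3.1180+1.0898i]
Zero-padded 8-point DFT provides frequency interpolation.

DFT_8([x, 0, ...]) = [-3, 3.7071+2.2929i, 2-1i, 2.2929-3.7071i, -5, 2.2929+3.7071i, 2+1i, 3.7071-2.2929i]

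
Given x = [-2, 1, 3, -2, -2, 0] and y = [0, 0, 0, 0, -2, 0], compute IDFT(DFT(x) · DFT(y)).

(x ⊛ y)[n] = Σ(m=0 to 5) x[m] · y[(n-m) mod 6]

Computing each output sample:
(x ⊛ y)[0] = -6
(x ⊛ y)[1] = 4
(x ⊛ y)[2] = 4
(x ⊛ y)[3] = 0
(x ⊛ y)[4] = 4
(x ⊛ y)[5] = -2

x ⊛ y = [-6, 4, 4, 0, 4, -2]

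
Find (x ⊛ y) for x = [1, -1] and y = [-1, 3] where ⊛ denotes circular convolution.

(x ⊛ y)[n] = Σ(m=0 to 1) x[m] · y[(n-m) mod 2]

Computing each output sample:
(x ⊛ y)[0] = -4
(x ⊛ y)[1] = 4

x ⊛ y = [-4, 4]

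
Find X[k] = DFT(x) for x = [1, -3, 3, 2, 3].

X[k] = Σ(n=0 to 4) x[n] · ω_5^(nk)
where ω_5 = e^(-2πi/5)

Computing each X[k]:
X[0] = 6
X[1] = -3.0451+5.1186i
X[2] = 2.5451+4.4778i
X[3] = 2.5451-4.4778i
X[4] = -3.0451-5.1186i

X = [6, -3.0451+5.1186i, 2.5451+4.4778i, 2.5451-4.4778i, -3.0451-5.1186i]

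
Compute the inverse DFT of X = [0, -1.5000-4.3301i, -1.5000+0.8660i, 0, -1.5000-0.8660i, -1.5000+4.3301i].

x[n] = (1/6) Σ(k=0 to 5) X[k] · e^(2πikn/6)

Computing each x[n]:
x[0] = -1
x[1] = 1
x[2] = 2
x[3] = 0
x[4] = -1
x[5] = -1

x = [-1, 1, 2, 0, -1, -1]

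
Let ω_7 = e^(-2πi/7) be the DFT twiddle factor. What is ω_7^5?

ω_7^5 = e^(-2πi·5/7)
= cos(-2π·5/7) + i·sin(-2π·5/7)
= cos(-10π/7) + i·sin(-10π/7)

ω_7^5 = cos(-10π/7) + i·sin(-10π/7) = -0.2225+0.9749i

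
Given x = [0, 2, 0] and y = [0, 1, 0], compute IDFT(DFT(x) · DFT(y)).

(x ⊛ y)[n] = Σ(m=0 to 2) x[m] · y[(n-m) mod 3]

Computing each output sample:
(x ⊛ y)[0] = 0
(x ⊛ y)[1] = 0
(x ⊛ y)[2] = 2

x ⊛ y = [0, 0, 2]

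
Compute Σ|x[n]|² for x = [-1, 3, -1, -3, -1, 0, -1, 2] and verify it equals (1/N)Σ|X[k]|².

Time domain:
Σ|x[n]|² = |-1|² + |3|² + |-1|² + |-3|² + |-1|² + |0|² + |-1|² + |2|² = 26.0000

Frequency domain:
(1/8)Σ|X[k]|² = (1/8)(|-2|² + |5.6569+1.4142i|² + |-4i|² + |-5.6569+1.4142i|² + |-6|² + |-5.6569-1.4142i|² + |4i|² + |5.6569-1.4142i|²) = (1/8)·208.0000 = 26.0000

Both sides agree, confirming Parseval's theorem.

Σ|x[n]|² = (1/N)Σ|X[k]|² = 26.0000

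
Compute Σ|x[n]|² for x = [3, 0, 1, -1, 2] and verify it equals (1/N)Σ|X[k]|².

Time domain:
Σ|x[n]|² = |3|² + |0|² + |1|² + |-1|² + |2|² = 15.0000

Frequency domain:
(1/5)Σ|X[k]|² = (1/5)(|5|² + |3.6180+0.7265i|² + |1.3820+3.0777i|² + |1.3820-3.0777i|² + |3.6180-0.7265i|²) = (1/5)·75.0000 = 15.0000

Both sides agree, confirming Parseval's theorem.

Σ|x[n]|² = (1/N)Σ|X[k]|² = 15.0000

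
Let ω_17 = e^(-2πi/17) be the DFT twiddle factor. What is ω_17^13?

ω_17^13 = e^(-2πi·13/17)
= cos(-2π·13/17) + i·sin(-2π·13/17)
= cos(-26π/17) + i·sin(-26π/17)

ω_17^13 = cos(-26π/17) + i·sin(-26π/17) = 0.0923+0.9957i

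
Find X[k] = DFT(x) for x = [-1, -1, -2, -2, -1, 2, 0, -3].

X[k] = Σ(n=0 to 7) x[n] · ω_8^(nk)
where ω_8 = e^(-2πi/8)

Computing each X[k]:
X[0] = -8
X[1] = -2.8284+3.4142i
X[2] = -6i
X[3] = 2.8284-0.5858i
X[4] = 0
X[5] = 2.8284+0.5858i
X[6] = 6i
X[7] = -2.8284-3.4142i

X = [-8, -2.8284+3.4142i, -6i, 2.8284-0.5858i, 0, 2.8284+0.5858i, 6i, -2.8284-3.4142i]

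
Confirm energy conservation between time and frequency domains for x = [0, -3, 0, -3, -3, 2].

Time domain:
Σ|x[n]|² = |0|² + |-3|² + |0|² + |-3|² + |-3|² + |2|² = 31.0000

Frequency domain:
(1/6)Σ|X[k]|² = (1/6)(|-7|² + |4.0000+1.7321i|² + |-1.0000+6.9282i|² + |1|² + |-1.0000-6.9282i|² + |4.0000-1.7321i|²) = (1/6)·186.0000 = 31.0000

Both sides agree, confirming Parseval's theorem.

Σ|x[n]|² = (1/N)Σ|X[k]|² = 31.0000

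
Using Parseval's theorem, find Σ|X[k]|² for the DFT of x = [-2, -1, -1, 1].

Parseval: Σ|x[n]|² = (1/N)Σ|X[k]|², so Σ|X[k]|² = N·Σ|x[n]|² = 4·7.0000

Σ|X[k]|² = N·Σ|x[n]|² = 4·7.0000 = 28.0000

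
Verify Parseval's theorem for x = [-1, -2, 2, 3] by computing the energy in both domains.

Time domain:
Σ|x[n]|² = |-1|² + |-2|² + |2|² + |3|² = 18.0000

Frequency domain:
(1/4)Σ|X[k]|² = (1/4)(|2|² + |-3+5i|² + |0|² + |-3-5i|²) = (1/4)·72.0000 = 18.0000

Both sides agree, confirming Parseval's theorem.

Σ|x[n]|² = (1/N)Σ|X[k]|² = 18.0000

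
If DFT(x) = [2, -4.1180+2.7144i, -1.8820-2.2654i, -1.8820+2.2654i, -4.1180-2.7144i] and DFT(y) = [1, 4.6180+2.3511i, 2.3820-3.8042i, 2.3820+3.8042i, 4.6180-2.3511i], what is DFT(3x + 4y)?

By linearity: DFT(3x + 4y) = 3·DFT(x) + 4·DFT(y)
= 3·[2, -4.1180+2.7144i, -1.8820-2.2654i, -1.8820+2.2654i, -4.1180-2.7144i] + 4·[1, 4.6180+2.3511i, 2.3820-3.8042i, 2.3820+3.8042i, 4.6180-2.3511i]

Computing element-wise:
Z[0] = 3·(2) + 4·(1) = 10
Z[1] = 3·(-4.1180+2.7144i) + 4·(4.6180+2.3511i) = 6.1180+17.5476i
Z[2] = 3·(-1.8820-2.2654i) + 4·(2.3820-3.8042i) = 3.8820-22.0130i
Z[3] = 3·(-1.8820+2.2654i) + 4·(2.3820+3.8042i) = 3.8820+22.0130i
Z[4] = 3·(-4.1180-2.7144i) + 4·(4.6180-2.3511i) = 6.1180-17.5476i

DFT(3x + 4y) = 3·X + 4·Y = [10, 6.1180+17.5476i, 3.8820-22.0130i, 3.8820+22.0130i, 6.1180-17.5476i]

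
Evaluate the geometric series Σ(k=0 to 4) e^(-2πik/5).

Sum of all nth roots of unity equals 0 for n > 1 (geometric series with r ≠ 1).

0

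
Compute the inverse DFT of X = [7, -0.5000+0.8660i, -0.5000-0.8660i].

x[n] = (1/3) Σ(k=0 to 2) X[k] · e^(2πikn/3)

Computing each x[n]:
x[0] = 2
x[1] = 2
x[2] = 3

x = [2, 2, 3]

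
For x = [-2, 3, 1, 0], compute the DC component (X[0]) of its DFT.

X[0] = Σ(n=0 to 3) x[n] · ω_4^0 = Σ x[n]
= (-2) + (3) + (1) + (0)

X[0] = 2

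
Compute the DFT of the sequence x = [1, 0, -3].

X[k] = Σ(n=0 to 2) x[n] · ω_3^(nk)
where ω_3 = e^(-2πi/3)

Computing each X[k]:
X[0] = -2
X[1] = 2.5000-2.5981i
X[2] = 2.5000+2.5981i

X = [-2, 2.5000-2.5981i, 2.5000+2.5981i]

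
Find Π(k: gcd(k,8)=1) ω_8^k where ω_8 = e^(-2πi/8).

The primitive 8th roots of unity are ω_8^k for k coprime to 8: k ∈ {1, 3, 5, 7}
Their product equals the constant term of the cyclotomic polynomial Φ_8(x) up to sign.
For n ≥ 3, the product of all primitive nth roots of unity is 1. (For n=1 it is 1; for n=2 it is -1.)

1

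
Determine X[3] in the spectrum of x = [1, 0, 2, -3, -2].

X[3] = Σ(n=0 to 4) x[n] · ω_5^(3n) where ω_5 = e^(-2πi/5)
= (1)·ω_5^0 + (0)·ω_5^3 + (2)·ω_5^6 + (-3)·ω_5^9 + (-2)·ω_5^12

X[3] = 2.3090-3.5797i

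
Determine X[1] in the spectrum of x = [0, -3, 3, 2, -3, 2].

X[1] = Σ(n=0 to 5) x[n] · ω_6^(1n) where ω_6 = e^(-2πi/6)
= (0)·ω_6^0 + (-3)·ω_6^1 + (3)·ω_6^2 + (2)·ω_6^3 + (-3)·ω_6^4 + (2)·ω_6^5

X[1] = -2.5000-0.8660i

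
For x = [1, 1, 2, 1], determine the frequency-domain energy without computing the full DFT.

Parseval: Σ|x[n]|² = (1/N)Σ|X[k]|², so Σ|X[k]|² = N·Σ|x[n]|² = 4·7.0000

Σ|X[k]|² = N·Σ|x[n]|² = 4·7.0000 = 28.0000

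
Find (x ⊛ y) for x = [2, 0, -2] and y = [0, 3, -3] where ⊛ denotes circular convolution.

(x ⊛ y)[n] = Σ(m=0 to 2) x[m] · y[(n-m) mod 3]

Computing each output sample:
(x ⊛ y)[0] = -6
(x ⊛ y)[1] = 12
(x ⊛ y)[2] = -6

x ⊛ y = [-6, 12, -6]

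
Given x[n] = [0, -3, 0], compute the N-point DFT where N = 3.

X[k] = Σ(n=0 to 2) x[n] · ω_3^(nk)
where ω_3 = e^(-2πi/3)

Computing each X[k]:
X[0] = -3
X[1] = 1.5000+2.5981i
X[2] = 1.5000-2.5981i

X = [-3, 1.5000+2.5981i, 1.5000-2.5981i]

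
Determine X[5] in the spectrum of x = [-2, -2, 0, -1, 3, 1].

X[5] = Σ(n=0 to 5) x[n] · ω_6^(5n) where ω_6 = e^(-2πi/6)
= (-2)·ω_6^0 + (-2)·ω_6^5 + (0)·ω_6^10 + (-1)·ω_6^15 + (3)·ω_6^20 + (1)·ω_6^25

X[5] = -3.0000-5.1962i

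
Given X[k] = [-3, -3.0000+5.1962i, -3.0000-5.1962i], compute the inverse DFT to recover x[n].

x[n] = (1/3) Σ(k=0 to 2) X[k] · e^(2πikn/3)

Computing each x[n]:
x[0] = -3
x[1] = -3
x[2] = 3

x = [-3, -3, 3]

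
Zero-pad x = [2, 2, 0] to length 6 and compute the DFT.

Original 3-point DFT: [4, 1.0000-1.7321i, 1.0000+1.7321i]
Zero-padded 6-point DFT provides frequency interpolation.

DFT_6([x, 0, ...]) = [4, 3.0000-1.7321i, 1.0000-1.7321i, 0, 1.0000+1.7321i, 3.0000+1.7321i]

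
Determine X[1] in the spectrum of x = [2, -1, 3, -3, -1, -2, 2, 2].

X[1] = Σ(n=0 to 7) x[n] · ω_8^(1n) where ω_8 = e^(-2πi/8)
= (2)·ω_8^0 + (-1)·ω_8^1 + (3)·ω_8^2 + (-3)·ω_8^3 + (-1)·ω_8^4 + (-2)·ω_8^5 + (2)·ω_8^6 + (2)·ω_8^7

X[1] = 7.2426+1.8284i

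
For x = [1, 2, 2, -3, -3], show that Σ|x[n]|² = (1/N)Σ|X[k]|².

Time domain:
Σ|x[n]|² = |1|² + |2|² + |2|² + |-3|² + |-3|² = 27.0000

Frequency domain:
(1/5)Σ|X[k]|² = (1/5)(|-1|² + |1.5000-7.6942i|² + |1.5000+1.8164i|² + |1.5000-1.8164i|² + |1.5000+7.6942i|²) = (1/5)·135.0000 = 27.0000

Both sides agree, confirming Parseval's theorem.

Σ|x[n]|² = (1/N)Σ|X[k]|² = 27.0000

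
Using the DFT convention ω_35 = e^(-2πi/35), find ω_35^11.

ω_35^11 = e^(-2πi·11/35)
= cos(-2π·11/35) + i·sin(-2π·11/35)
= cos(-22π/35) + i·sin(-22π/35)

ω_35^11 = cos(-22π/35) + i·sin(-22π/35) = -0.3930-0.9195i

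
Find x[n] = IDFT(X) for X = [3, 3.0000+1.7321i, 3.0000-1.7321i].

x[n] = (1/3) Σ(k=0 to 2) X[k] · e^(2πikn/3)

Computing each x[n]:
x[0] = 3
x[1] = -1
x[2] = 1

x = [3, -1, 1]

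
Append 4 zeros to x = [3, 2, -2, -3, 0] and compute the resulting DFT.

Original 5-point DFT: [0, 7.6631-2.4899i, -0.1631-0.2245i, -0.1631+0.2245i, 7.6631+2.4899i]
Zero-padded 9-point DFT provides frequency interpolation.

DFT_9([x, 0, ...]) = [0, 5.6848+3.2821i, 6.7267-3.8837i, -3.4641i, 1.0885+0.6285i, 1.0885-0.6285i, 3.4641i, 6.7267+3.8837i, 5.6848-3.2821i]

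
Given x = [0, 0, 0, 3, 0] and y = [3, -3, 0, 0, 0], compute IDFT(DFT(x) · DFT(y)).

(x ⊛ y)[n] = Σ(m=0 to 4) x[m] · y[(n-m) mod 5]

Computing each output sample:
(x ⊛ y)[0] = 0
(x ⊛ y)[1] = 0
(x ⊛ y)[2] = 0
(x ⊛ y)[3] = 9
(x ⊛ y)[4] = -9

x ⊛ y = [0, 0, 0, 9, -9]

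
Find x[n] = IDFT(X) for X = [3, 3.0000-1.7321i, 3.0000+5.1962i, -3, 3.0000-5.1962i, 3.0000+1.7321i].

x[n] = (1/6) Σ(k=0 to 5) X[k] · e^(2πikn/6)

Computing each x[n]:
x[0] = 2
x[1] = 0
x[2] = 1
x[3] = 1
x[4] = -3
x[5] = 2

x = [2, 0, 1, 1, -3, 2]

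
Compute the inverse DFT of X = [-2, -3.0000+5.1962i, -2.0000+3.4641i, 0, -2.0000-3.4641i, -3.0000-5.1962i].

x[n] = (1/6) Σ(k=0 to 5) X[k] · e^(2πikn/6)

Computing each x[n]:
x[0] = -2
x[1] = -3
x[2] = 0
x[3] = 0
x[4] = 1
x[5] = 2

x = [-2, -3, 0, 0, 1, 2]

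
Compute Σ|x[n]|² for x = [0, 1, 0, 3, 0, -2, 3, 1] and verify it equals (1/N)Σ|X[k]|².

Time domain:
Σ|x[n]|² = |0|² + |1|² + |0|² + |3|² + |0|² + |-2|² + |3|² + |1|² = 24.0000

Frequency domain:
(1/8)Σ|X[k]|² = (1/8)(|6|² + |0.7071-0.5355i|² + |-3+5i|² + |-0.7071-6.5355i|² + |0|² + |-0.7071+6.5355i|² + |-3-5i|² + |0.7071+0.5355i|²) = (1/8)·192.0000 = 24.0000

Both sides agree, confirming Parseval's theorem.

Σ|x[n]|² = (1/N)Σ|X[k]|² = 24.0000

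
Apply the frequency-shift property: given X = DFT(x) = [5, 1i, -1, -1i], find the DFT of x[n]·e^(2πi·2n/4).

Modulation property: DFT(ω_4^(-2n)·x[n]) = X[(k-2) mod 4], so circularly shift X by 2 positions.

X[k-2] = [-1, -1i, 5, 1i]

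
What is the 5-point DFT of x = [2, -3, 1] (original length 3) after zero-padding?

Original 3-point DFT: [0, 3.0000+3.4641i, 3.0000-3.4641i]
Zero-padded 5-point DFT provides frequency interpolation.

DFT_5([x, 0, ...]) = [0, 0.2639+2.2654i, 4.7361+2.7144i, 4.7361-2.7144i, 0.2639-2.2654i]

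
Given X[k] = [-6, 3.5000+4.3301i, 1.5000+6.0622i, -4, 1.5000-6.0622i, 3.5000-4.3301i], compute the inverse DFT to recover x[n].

x[n] = (1/6) Σ(k=0 to 5) X[k] · e^(2πikn/6)

Computing each x[n]:
x[0] = 0
x[1] = -3
x[2] = -2
x[3] = -1
x[4] = -3
x[5] = 3

x = [0, -3, -2, -1, -3, 3]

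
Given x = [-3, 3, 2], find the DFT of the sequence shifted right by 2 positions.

Time shift by 2: X_shifted[k] = ω_3^(2k) · X[k]
Shifted x = [3, 2, -3]

DFT(x[n-2]) = [2, 3.5000-4.3301i, 3.5000+4.3301i]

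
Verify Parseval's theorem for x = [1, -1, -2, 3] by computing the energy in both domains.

Time domain:
Σ|x[n]|² = |1|² + |-1|² + |-2|² + |3|² = 15.0000

Frequency domain:
(1/4)Σ|X[k]|² = (1/4)(|1|² + |3+4i|² + |-3|² + |3-4i|²) = (1/4)·60.0000 = 15.0000

Both sides agree, confirming Parseval's theorem.

Σ|x[n]|² = (1/N)Σ|X[k]|² = 15.0000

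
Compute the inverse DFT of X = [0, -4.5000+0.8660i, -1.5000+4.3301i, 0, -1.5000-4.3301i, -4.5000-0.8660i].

x[n] = (1/6) Σ(k=0 to 5) X[k] · e^(2πikn/6)

Computing each x[n]:
x[0] = -2
x[1] = -2
x[2] = 2
x[3] = 1
x[4] = 0
x[5] = 1

x = [-2, -2, 2, 1, 0, 1]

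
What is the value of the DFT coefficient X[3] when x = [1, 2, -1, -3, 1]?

X[3] = Σ(n=0 to 4) x[n] · ω_5^(3n) where ω_5 = e^(-2πi/5)
= (1)·ω_5^0 + (2)·ω_5^3 + (-1)·ω_5^6 + (-3)·ω_5^9 + (1)·ω_5^12

X[3] = -2.6631-1.3143i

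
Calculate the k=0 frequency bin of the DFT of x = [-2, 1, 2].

X[0] = Σ(n=0 to 2) x[n] · ω_3^0 = Σ x[n]
= (-2) + (1) + (2)

X[0] = 1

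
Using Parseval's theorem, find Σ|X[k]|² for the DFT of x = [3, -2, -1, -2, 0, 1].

Parseval: Σ|x[n]|² = (1/N)Σ|X[k]|², so Σ|X[k]|² = N·Σ|x[n]|² = 6·19.0000

Σ|X[k]|² = N·Σ|x[n]|² = 6·19.0000 = 114.0000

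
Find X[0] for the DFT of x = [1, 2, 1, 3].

X[0] = Σ(n=0 to 3) x[n] · ω_4^0 = Σ x[n]
= (1) + (2) + (1) + (3)

X[0] = 7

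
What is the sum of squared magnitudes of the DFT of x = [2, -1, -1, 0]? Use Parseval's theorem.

Parseval: Σ|x[n]|² = (1/N)Σ|X[k]|², so Σ|X[k]|² = N·Σ|x[n]|² = 4·6.0000

Σ|X[k]|² = N·Σ|x[n]|² = 4·6.0000 = 24.0000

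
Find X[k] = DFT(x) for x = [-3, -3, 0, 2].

X[k] = Σ(n=0 to 3) x[n] · ω_4^(nk)
where ω_4 = e^(-2πi/4)

Computing each X[k]:
X[0] = -4
X[1] = -3+5i
X[2] = -2
X[3] = -3-5i

X = [-4, -3+5i, -2, -3-5i]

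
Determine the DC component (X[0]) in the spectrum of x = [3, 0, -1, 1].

X[0] = Σ(n=0 to 3) x[n] · ω_4^0 = Σ x[n]
= (3) + (0) + (-1) + (1)

X[0] = 3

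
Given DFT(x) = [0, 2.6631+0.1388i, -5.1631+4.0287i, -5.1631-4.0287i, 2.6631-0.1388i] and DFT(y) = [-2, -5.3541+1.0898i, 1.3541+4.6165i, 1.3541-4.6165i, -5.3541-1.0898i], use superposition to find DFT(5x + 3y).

By linearity: DFT(5x + 3y) = 5·DFT(x) + 3·DFT(y)
= 5·[0, 2.6631+0.1388i, -5.1631+4.0287i, -5.1631-4.0287i, 2.6631-0.1388i] + 3·[-2, -5.3541+1.0898i, 1.3541+4.6165i, 1.3541-4.6165i, -5.3541-1.0898i]

Computing element-wise:
Z[0] = 5·(0) + 3·(-2) = -6
Z[1] = 5·(2.6631+0.1388i) + 3·(-5.3541+1.0898i) = -2.7468+3.9634i
Z[2] = 5·(-5.1631+4.0287i) + 3·(1.3541+4.6165i) = -21.7532+33.9930i
Z[3] = 5·(-5.1631-4.0287i) + 3·(1.3541-4.6165i) = -21.7532-33.9930i
Z[4] = 5·(2.6631-0.1388i) + 3·(-5.3541-1.0898i) = -2.7468-3.9634i

DFT(5x + 3y) = 5·X + 3·Y = [-6, -2.7468+3.9634i, -21.7532+33.9930i, -21.7532-33.9930i, -2.7468-3.9634i]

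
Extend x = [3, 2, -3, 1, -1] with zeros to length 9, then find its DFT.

Original 5-point DFT: [2, 4.9271-0.5020i, 1.5729-5.5676i, 1.5729+5.5676i, 4.9271+0.5020i]
Zero-padded 9-point DFT provides frequency interpolation.

DFT_9([x, 0, ...]) = [2, 4.4508+1.1448i, 4.9003-0.7203i, 5.0000-3.4641i, -1.8512-4.4632i, -1.8512+4.4632i, 5.0000+3.4641i, 4.9003+0.7203i, 4.4508-1.1448i]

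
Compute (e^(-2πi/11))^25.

Since ω_11^11 = 1, powers reduce modulo 11.
25 mod 11 = 3
So ω_11^25 = ω_11^3 = e^(-2πi·3/11)

ω_11^25 = ω_11^3 = -0.1423-0.9898i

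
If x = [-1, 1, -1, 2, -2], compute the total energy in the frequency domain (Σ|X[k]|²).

Parseval: Σ|x[n]|² = (1/N)Σ|X[k]|², so Σ|X[k]|² = N·Σ|x[n]|² = 5·11.0000

Σ|X[k]|² = N·Σ|x[n]|² = 5·11.0000 = 55.0000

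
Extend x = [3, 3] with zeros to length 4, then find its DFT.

Original 2-point DFT: [6, 0]
Zero-padded 4-point DFT provides frequency interpolation.

DFT_4([x, 0, ...]) = [6, 3-3i, 0, 3+3i]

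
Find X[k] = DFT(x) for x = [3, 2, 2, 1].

X[k] = Σ(n=0 to 3) x[n] · ω_4^(nk)
where ω_4 = e^(-2πi/4)

Computing each X[k]:
X[0] = 8
X[1] = 1-1i
X[2] = 2
X[3] = 1+1i

X = [8, 1-1i, 2, 1+1i]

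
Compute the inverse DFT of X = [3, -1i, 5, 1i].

x[n] = (1/4) Σ(k=0 to 3) X[k] · e^(2πikn/4)

Computing each x[n]:
x[0] = 2
x[1] = 0
x[2] = 2
x[3] = -1

x = [2, 0, 2, -1]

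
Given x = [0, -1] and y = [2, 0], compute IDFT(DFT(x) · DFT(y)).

(x ⊛ y)[n] = Σ(m=0 to 1) x[m] · y[(n-m) mod 2]

Computing each output sample:
(x ⊛ y)[0] = 0
(x ⊛ y)[1] = -2

x ⊛ y = [0, -2]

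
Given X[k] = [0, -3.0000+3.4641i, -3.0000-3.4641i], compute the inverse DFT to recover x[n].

x[n] = (1/3) Σ(k=0 to 2) X[k] · e^(2πikn/3)

Computing each x[n]:
x[0] = -2
x[1] = -1
x[2] = 3

x = [-2, -1, 3]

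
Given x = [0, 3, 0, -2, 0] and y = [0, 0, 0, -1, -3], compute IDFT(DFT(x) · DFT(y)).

(x ⊛ y)[n] = Σ(m=0 to 4) x[m] · y[(n-m) mod 5]

Computing each output sample:
(x ⊛ y)[0] = -9
(x ⊛ y)[1] = 2
(x ⊛ y)[2] = 6
(x ⊛ y)[3] = 0
(x ⊛ y)[4] = -3

x ⊛ y = [-9, 2, 6, 0, -3]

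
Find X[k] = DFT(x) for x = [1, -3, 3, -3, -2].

X[k] = Σ(n=0 to 4) x[n] · ω_5^(nk)
where ω_5 = e^(-2πi/5)

Computing each X[k]:
X[0] = -4
X[1] = -0.5451-2.5757i
X[2] = 5.0451+6.2941i
X[3] = 5.0451-6.2941i
X[4] = -0.5451+2.5757i

X = [-4, -0.5451-2.5757i, 5.0451+6.2941i, 5.0451-6.2941i, -0.5451+2.5757i]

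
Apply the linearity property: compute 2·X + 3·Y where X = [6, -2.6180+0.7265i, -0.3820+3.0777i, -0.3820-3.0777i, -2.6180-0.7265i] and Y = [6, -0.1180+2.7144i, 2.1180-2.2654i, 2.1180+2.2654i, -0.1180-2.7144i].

By linearity: DFT(2x + 3y) = 2·DFT(x) + 3·DFT(y)
= 2·[6, -2.6180+0.7265i, -0.3820+3.0777i, -0.3820-3.0777i, -2.6180-0.7265i] + 3·[6, -0.1180+2.7144i, 2.1180-2.2654i, 2.1180+2.2654i, -0.1180-2.7144i]

Computing element-wise:
Z[0] = 2·(6) + 3·(6) = 30
Z[1] = 2·(-2.6180+0.7265i) + 3·(-0.1180+2.7144i) = -5.5900+9.5962i
Z[2] = 2·(-0.3820+3.0777i) + 3·(2.1180-2.2654i) = 5.5900-0.6408i
Z[3] = 2·(-0.3820-3.0777i) + 3·(2.1180+2.2654i) = 5.5900+0.6408i
Z[4] = 2·(-2.6180-0.7265i) + 3·(-0.1180-2.7144i) = -5.5900-9.5962i

DFT(2x + 3y) = 2·X + 3·Y = [30, -5.5900+9.5962i, 5.5900-0.6408i, 5.5900+0.6408i, -5.5900-9.5962i]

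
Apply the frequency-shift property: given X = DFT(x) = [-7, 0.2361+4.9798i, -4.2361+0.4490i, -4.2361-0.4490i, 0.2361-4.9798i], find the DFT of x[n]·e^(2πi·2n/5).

Modulation property: DFT(ω_5^(-2n)·x[n]) = X[(k-2) mod 5], so circularly shift X by 2 positions.

X[k-2] = [-4.2361-0.4490i, 0.2361-4.9798i, -7, 0.2361+4.9798i, -4.2361+0.4490i]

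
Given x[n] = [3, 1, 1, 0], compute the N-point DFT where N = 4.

X[k] = Σ(n=0 to 3) x[n] · ω_4^(nk)
where ω_4 = e^(-2πi/4)

Computing each X[k]:
X[0] = 5
X[1] = 2-1i
X[2] = 3
X[3] = 2+1i

X = [5, 2-1i, 3, 2+1i]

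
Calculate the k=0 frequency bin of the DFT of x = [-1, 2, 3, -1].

X[0] = Σ(n=0 to 3) x[n] · ω_4^0 = Σ x[n]
= (-1) + (2) + (3) + (-1)

X[0] = 3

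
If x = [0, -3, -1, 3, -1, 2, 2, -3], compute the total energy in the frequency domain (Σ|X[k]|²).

Parseval: Σ|x[n]|² = (1/N)Σ|X[k]|², so Σ|X[k]|² = N·Σ|x[n]|² = 8·37.0000

Σ|X[k]|² = N·Σ|x[n]|² = 8·37.0000 = 296.0000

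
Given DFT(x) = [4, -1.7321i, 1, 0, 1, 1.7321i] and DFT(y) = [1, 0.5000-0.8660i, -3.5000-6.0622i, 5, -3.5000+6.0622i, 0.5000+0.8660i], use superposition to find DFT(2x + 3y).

By linearity: DFT(2x + 3y) = 2·DFT(x) + 3·DFT(y)
= 2·[4, -1.7321i, 1, 0, 1, 1.7321i] + 3·[1, 0.5000-0.8660i, -3.5000-6.0622i, 5, -3.5000+6.0622i, 0.5000+0.8660i]

Computing element-wise:
Z[0] = 2·(4) + 3·(1) = 11
Z[1] = 2·(-1.7321i) + 3·(0.5000-0.8660i) = 1.5000-6.0622i
Z[2] = 2·(1) + 3·(-3.5000-6.0622i) = -8.5000-18.1866i
Z[3] = 2·(0) + 3·(5) = 15
Z[4] = 2·(1) + 3·(-3.5000+6.0622i) = -8.5000+18.1866i
Z[5] = 2·(1.7321i) + 3·(0.5000+0.8660i) = 1.5000+6.0622i

DFT(2x + 3y) = 2·X + 3·Y = [11, 1.5000-6.0622i, -8.5000-18.1866i, 15, -8.5000+18.1866i, 1.5000+6.0622i]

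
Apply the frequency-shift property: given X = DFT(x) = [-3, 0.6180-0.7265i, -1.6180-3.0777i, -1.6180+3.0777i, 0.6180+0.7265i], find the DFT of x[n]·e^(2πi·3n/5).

Modulation property: DFT(ω_5^(-3n)·x[n]) = X[(k-3) mod 5], so circularly shift X by 3 positions.

X[k-3] = [-1.6180-3.0777i, -1.6180+3.0777i, 0.6180+0.7265i, -3, 0.6180-0.7265i]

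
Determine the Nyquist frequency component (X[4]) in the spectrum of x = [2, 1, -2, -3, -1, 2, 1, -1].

X[4] = Σ(n=0 to 7) x[n] · ω_8^(4n) where ω_8 = e^(-2πi/8)
= (2)·ω_8^0 + (1)·ω_8^4 + (-2)·ω_8^8 + (-3)·ω_8^12 + (-1)·ω_8^16 + (2)·ω_8^20 + (1)·ω_8^24 + (-1)·ω_8^28

X[4] = 1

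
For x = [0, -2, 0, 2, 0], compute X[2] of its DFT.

X[2] = Σ(n=0 to 4) x[n] · ω_5^(2n) where ω_5 = e^(-2πi/5)
= (0)·ω_5^0 + (-2)·ω_5^2 + (0)·ω_5^4 + (2)·ω_5^6 + (0)·ω_5^8

X[2] = 2.2361-0.7265i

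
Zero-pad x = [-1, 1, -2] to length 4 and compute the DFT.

Original 3-point DFT: [-2, -0.5000-2.5981i, -0.5000+2.5981i]
Zero-padded 4-point DFT provides frequency interpolation.

DFT_4([x, 0, ...]) = [-2, 1-1i, -4, 1+1i]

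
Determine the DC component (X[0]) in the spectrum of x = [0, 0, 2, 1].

X[0] = Σ(n=0 to 3) x[n] · ω_4^0 = Σ x[n]
= (0) + (0) + (2) + (1)

X[0] = 3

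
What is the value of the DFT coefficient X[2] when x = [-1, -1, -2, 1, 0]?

X[2] = Σ(n=0 to 4) x[n] · ω_5^(2n) where ω_5 = e^(-2πi/5)
= (-1)·ω_5^0 + (-1)·ω_5^2 + (-2)·ω_5^4 + (1)·ω_5^6 + (0)·ω_5^8

X[2] = -0.5000-2.2654i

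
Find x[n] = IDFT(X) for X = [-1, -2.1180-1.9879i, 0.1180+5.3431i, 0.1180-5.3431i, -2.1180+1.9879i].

x[n] = (1/5) Σ(k=0 to 4) X[k] · e^(2πikn/5)

Computing each x[n]:
x[0] = -1
x[1] = -1
x[2] = 3
x[3] = -2
x[4] = 0

x = [-1, -1, 3, -2, 0]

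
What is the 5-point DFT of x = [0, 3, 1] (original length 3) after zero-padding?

Original 3-point DFT: [4, -2.0000-1.7321i, -2.0000+1.7321i]
Zero-padded 5-point DFT provides frequency interpolation.

DFT_5([x, 0, ...]) = [4, 0.1180-3.4410i, -2.1180-0.8123i, -2.1180+0.8123i, 0.1180+3.4410i]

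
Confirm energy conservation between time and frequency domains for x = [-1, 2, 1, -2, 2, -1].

Time domain:
Σ|x[n]|² = |-1|² + |2|² + |1|² + |-2|² + |2|² + |-1|² = 15.0000

Frequency domain:
(1/6)Σ|X[k]|² = (1/6)(|1|² + |-1.7321i|² + |-5.0000-3.4641i|² + |3|² + |-5.0000+3.4641i|² + |1.7321i|²) = (1/6)·90.0000 = 15.0000

Both sides agree, confirming Parseval's theorem.

Σ|x[n]|² = (1/N)Σ|X[k]|² = 15.0000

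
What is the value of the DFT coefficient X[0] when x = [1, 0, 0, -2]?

X[0] = Σ(n=0 to 3) x[n] · ω_4^0 = Σ x[n]
= (1) + (0) + (0) + (-2)

X[0] = -1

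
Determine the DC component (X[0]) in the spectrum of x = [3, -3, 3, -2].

X[0] = Σ(n=0 to 3) x[n] · ω_4^0 = Σ x[n]
= (3) + (-3) + (3) + (-2)

X[0] = 1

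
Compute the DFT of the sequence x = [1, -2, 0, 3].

X[k] = Σ(n=0 to 3) x[n] · ω_4^(nk)
where ω_4 = e^(-2πi/4)

Computing each X[k]:
X[0] = 2
X[1] = 1+5i
X[2] = 0
X[3] = 1-5i

X = [2, 1+5i, 0, 1-5i]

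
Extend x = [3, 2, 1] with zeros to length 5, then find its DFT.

Original 3-point DFT: [6, 1.5000-0.8660i, 1.5000+0.8660i]
Zero-padded 5-point DFT provides frequency interpolation.

DFT_5([x, 0, ...]) = [6, 2.8090-2.4899i, 1.6910-0.2245i, 1.6910+0.2245i, 2.8090+2.4899i]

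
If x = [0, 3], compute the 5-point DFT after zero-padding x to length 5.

Original 2-point DFT: [3, -3]
Zero-padded 5-point DFT provides frequency interpolation.

DFT_5([x, 0, ...]) = [3, 0.9271-2.8532i, -2.4271-1.7634i, -2.4271+1.7634i, 0.9271+2.8532i]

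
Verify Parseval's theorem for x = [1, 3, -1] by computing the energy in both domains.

Time domain:
Σ|x[n]|² = |1|² + |3|² + |-1|² = 11.0000

Frequency domain:
(1/3)Σ|X[k]|² = (1/3)(|3|² + |-3.4641i|² + |3.4641i|²) = (1/3)·33.0000 = 11.0000

Both sides agree, confirming Parseval's theorem.

Σ|x[n]|² = (1/N)Σ|X[k]|² = 11.0000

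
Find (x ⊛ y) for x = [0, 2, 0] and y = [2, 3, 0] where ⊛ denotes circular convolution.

(x ⊛ y)[n] = Σ(m=0 to 2) x[m] · y[(n-m) mod 3]

Computing each output sample:
(x ⊛ y)[0] = 0
(x ⊛ y)[1] = 4
(x ⊛ y)[2] = 6

x ⊛ y = [0, 4, 6]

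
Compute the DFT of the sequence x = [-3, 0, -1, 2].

X[k] = Σ(n=0 to 3) x[n] · ω_4^(nk)
where ω_4 = e^(-2πi/4)

Computing each X[k]:
X[0] = -2
X[1] = -2+2i
X[2] = -6
X[3] = -2-2i

X = [-2, -2+2i, -6, -2-2i]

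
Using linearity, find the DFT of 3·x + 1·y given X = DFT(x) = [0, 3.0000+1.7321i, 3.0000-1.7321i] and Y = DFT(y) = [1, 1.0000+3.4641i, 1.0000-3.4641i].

By linearity: DFT(3x + 1y) = 3·DFT(x) + 1·DFT(y)
= 3·[0, 3.0000+1.7321i, 3.0000-1.7321i] + 1·[1, 1.0000+3.4641i, 1.0000-3.4641i]

Computing element-wise:
Z[0] = 3·(0) + 1·(1) = 1
Z[1] = 3·(3.0000+1.7321i) + 1·(1.0000+3.4641i) = 10.0000+8.6604i
Z[2] = 3·(3.0000-1.7321i) + 1·(1.0000-3.4641i) = 10.0000-8.6604i

DFT(3x + 1y) = 3·X + 1·Y = [1, 10.0000+8.6604i, 10.0000-8.6604i]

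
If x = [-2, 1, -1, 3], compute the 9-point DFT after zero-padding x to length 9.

Original 4-point DFT: [1, -1+2i, -7, -1-2i]
Zero-padded 9-point DFT provides frequency interpolation.

DFT_9([x, 0, ...]) = [1, -2.9076-2.2561i, -2.3867+1.9553i, 1.0000-1.7321i, -5.2057-3.5829i, -5.2057+3.5829i, 1.0000+1.7321i, -2.3867-1.9553i, -2.9076+2.2561i]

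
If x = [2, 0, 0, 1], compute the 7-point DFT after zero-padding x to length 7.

Original 4-point DFT: [3, 2+1i, 1, 2-1i]
Zero-padded 7-point DFT provides frequency interpolation.

DFT_7([x, 0, ...]) = [3, 1.0990-0.4339i, 2.6235+0.7818i, 1.7775-0.9749i, 1.7775+0.9749i, 2.6235-0.7818i, 1.0990+0.4339i]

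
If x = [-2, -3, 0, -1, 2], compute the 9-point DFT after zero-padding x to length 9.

Original 5-point DFT: [-4, -1.5000+4.1675i, -1.5000+3.8900i, -1.5000-3.8900i, -1.5000-4.1675i]
Zero-padded 9-point DFT provides frequency interpolation.

DFT_9([x, 0, ...]) = [-4, -5.6775+2.1103i, -0.4889+3.3740i, -2.5000+0.8660i, 1.6664+3.8617i, 1.6664-3.8617i, -2.5000-0.8660i, -0.4889-3.3740i, -5.6775-2.1103i]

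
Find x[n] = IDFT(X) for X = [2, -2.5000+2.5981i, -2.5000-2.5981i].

x[n] = (1/3) Σ(k=0 to 2) X[k] · e^(2πikn/3)

Computing each x[n]:
x[0] = -1
x[1] = 0
x[2] = 3

x = [-1, 0, 3]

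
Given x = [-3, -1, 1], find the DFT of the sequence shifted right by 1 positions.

Time shift by 1: X_shifted[k] = ω_3^(1k) · X[k]
Shifted x = [1, -3, -1]

DFT(x[n-1]) = [-3, 3.0000+1.7321i, 3.0000-1.7321i]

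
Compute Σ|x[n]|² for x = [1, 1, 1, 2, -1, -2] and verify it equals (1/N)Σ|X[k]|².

Time domain:
Σ|x[n]|² = |1|² + |1|² + |1|² + |2|² + |-1|² + |-2|² = 12.0000

Frequency domain:
(1/6)Σ|X[k]|² = (1/6)(|2|² + |-1.5000-4.3301i|² + |3.5000-0.8660i|² + |0|² + |3.5000+0.8660i|² + |-1.5000+4.3301i|²) = (1/6)·72.0000 = 12.0000

Both sides agree, confirming Parseval's theorem.

Σ|x[n]|² = (1/N)Σ|X[k]|² = 12.0000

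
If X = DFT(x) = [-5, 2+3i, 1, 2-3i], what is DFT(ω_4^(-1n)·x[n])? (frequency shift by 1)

Modulation property: DFT(ω_4^(-1n)·x[n]) = X[(k-1) mod 4], so circularly shift X by 1 positions.

X[k-1] = [2-3i, -5, 2+3i, 1]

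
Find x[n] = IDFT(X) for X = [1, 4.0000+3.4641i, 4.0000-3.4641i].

x[n] = (1/3) Σ(k=0 to 2) X[k] · e^(2πikn/3)

Computing each x[n]:
x[0] = 3
x[1] = -3
x[2] = 1

x = [3, -3, 1]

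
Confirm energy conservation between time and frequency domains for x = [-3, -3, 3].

Time domain:
Σ|x[n]|² = |-3|² + |-3|² + |3|² = 27.0000

Frequency domain:
(1/3)Σ|X[k]|² = (1/3)(|-3|² + |-3.0000+5.1962i|² + |-3.0000-5.1962i|²) = (1/3)·81.0000 = 27.0000

Both sides agree, confirming Parseval's theorem.

Σ|x[n]|² = (1/N)Σ|X[k]|² = 27.0000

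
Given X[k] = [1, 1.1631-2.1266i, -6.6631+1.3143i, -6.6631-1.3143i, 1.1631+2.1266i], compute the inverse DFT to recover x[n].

x[n] = (1/5) Σ(k=0 to 4) X[k] · e^(2πikn/5)

Computing each x[n]:
x[0] = -2
x[1] = 3
x[2] = 0
x[3] = -2
x[4] = 2

x = [-2, 3, 0, -2, 2]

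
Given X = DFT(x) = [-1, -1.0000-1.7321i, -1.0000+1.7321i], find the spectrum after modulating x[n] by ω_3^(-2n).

Modulation property: DFT(ω_3^(-2n)·x[n]) = X[(k-2) mod 3], so circularly shift X by 2 positions.

X[k-2] = [-1.0000-1.7321i, -1.0000+1.7321i, -1]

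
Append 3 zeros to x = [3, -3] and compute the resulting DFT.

Original 2-point DFT: [0, 6]
Zero-padded 5-point DFT provides frequency interpolation.

DFT_5([x, 0, ...]) = [0, 2.0729+2.8532i, 5.4271+1.7634i, 5.4271-1.7634i, 2.0729-2.8532i]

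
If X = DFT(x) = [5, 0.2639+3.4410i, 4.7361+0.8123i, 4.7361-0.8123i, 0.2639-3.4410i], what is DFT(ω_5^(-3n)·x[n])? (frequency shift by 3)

Modulation property: DFT(ω_5^(-3n)·x[n]) = X[(k-3) mod 5], so circularly shift X by 3 positions.

X[k-3] = [4.7361+0.8123i, 4.7361-0.8123i, 0.2639-3.4410i, 5, 0.2639+3.4410i]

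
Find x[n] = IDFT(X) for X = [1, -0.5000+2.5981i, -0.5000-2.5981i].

x[n] = (1/3) Σ(k=0 to 2) X[k] · e^(2πikn/3)

Computing each x[n]:
x[0] = 0
x[1] = -1
x[2] = 2

x = [0, -1, 2]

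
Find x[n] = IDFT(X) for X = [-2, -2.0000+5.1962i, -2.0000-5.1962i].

x[n] = (1/3) Σ(k=0 to 2) X[k] · e^(2πikn/3)

Computing each x[n]:
x[0] = -2
x[1] = -3
x[2] = 3

x = [-2, -3, 3]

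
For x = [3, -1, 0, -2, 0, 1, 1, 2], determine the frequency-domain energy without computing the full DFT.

Parseval: Σ|x[n]|² = (1/N)Σ|X[k]|², so Σ|X[k]|² = N·Σ|x[n]|² = 8·20.0000

Σ|X[k]|² = N·Σ|x[n]|² = 8·20.0000 = 160.0000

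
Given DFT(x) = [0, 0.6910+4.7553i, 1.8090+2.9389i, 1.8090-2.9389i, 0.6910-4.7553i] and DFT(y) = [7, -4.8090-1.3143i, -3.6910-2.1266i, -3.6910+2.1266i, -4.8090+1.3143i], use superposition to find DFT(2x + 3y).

By linearity: DFT(2x + 3y) = 2·DFT(x) + 3·DFT(y)
= 2·[0, 0.6910+4.7553i, 1.8090+2.9389i, 1.8090-2.9389i, 0.6910-4.7553i] + 3·[7, -4.8090-1.3143i, -3.6910-2.1266i, -3.6910+2.1266i, -4.8090+1.3143i]

Computing element-wise:
Z[0] = 2·(0) + 3·(7) = 21
Z[1] = 2·(0.6910+4.7553i) + 3·(-4.8090-1.3143i) = -13.0450+5.5677i
Z[2] = 2·(1.8090+2.9389i) + 3·(-3.6910-2.1266i) = -7.4550-0.5020i
Z[3] = 2·(1.8090-2.9389i) + 3·(-3.6910+2.1266i) = -7.4550+0.5020i
Z[4] = 2·(0.6910-4.7553i) + 3·(-4.8090+1.3143i) = -13.0450-5.5677i

DFT(2x + 3y) = 2·X + 3·Y = [21, -13.0450+5.5677i, -7.4550-0.5020i, -7.4550+0.5020i, -13.0450-5.5677i]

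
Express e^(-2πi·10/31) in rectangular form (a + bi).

ω_31^10 = e^(-2πi·10/31)
= cos(-2π·10/31) + i·sin(-2π·10/31)
= cos(-20π/31) + i·sin(-20π/31)

ω_31^10 = cos(-20π/31) + i·sin(-20π/31) = -0.4404-0.8978i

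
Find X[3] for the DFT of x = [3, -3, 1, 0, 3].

X[3] = Σ(n=0 to 4) x[n] · ω_5^(3n) where ω_5 = e^(-2πi/5)
= (3)·ω_5^0 + (-3)·ω_5^3 + (1)·ω_5^6 + (0)·ω_5^9 + (3)·ω_5^12

X[3] = 3.3090-4.4778i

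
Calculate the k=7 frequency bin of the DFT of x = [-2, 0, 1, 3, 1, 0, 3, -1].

X[7] = Σ(n=0 to 7) x[n] · ω_8^(7n) where ω_8 = e^(-2πi/8)
= (-2)·ω_8^0 + (0)·ω_8^7 + (1)·ω_8^14 + (3)·ω_8^21 + (1)·ω_8^28 + (0)·ω_8^35 + (3)·ω_8^42 + (-1)·ω_8^49

X[7] = -5.8284+0.8284i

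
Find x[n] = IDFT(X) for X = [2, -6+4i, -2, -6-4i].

x[n] = (1/4) Σ(k=0 to 3) X[k] · e^(2πikn/4)

Computing each x[n]:
x[0] = -3
x[1] = -1
x[2] = 3
x[3] = 3

x = [-3, -1, 3, 3]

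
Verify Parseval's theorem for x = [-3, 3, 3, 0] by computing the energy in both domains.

Time domain:
Σ|x[n]|² = |-3|² + |3|² + |3|² + |0|² = 27.0000

Frequency domain:
(1/4)Σ|X[k]|² = (1/4)(|3|² + |-6-3i|² + |-3|² + |-6+3i|²) = (1/4)·108.0000 = 27.0000

Both sides agree, confirming Parseval's theorem.

Σ|x[n]|² = (1/N)Σ|X[k]|² = 27.0000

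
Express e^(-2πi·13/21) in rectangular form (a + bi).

ω_21^13 = e^(-2πi·13/21)
= cos(-2π·13/21) + i·sin(-2π·13/21)
= cos(-26π/21) + i·sin(-26π/21)

ω_21^13 = cos(-26π/21) + i·sin(-26π/21) = -0.7331+0.6802i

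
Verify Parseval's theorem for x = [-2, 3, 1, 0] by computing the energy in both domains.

Time domain:
Σ|x[n]|² = |-2|² + |3|² + |1|² + |0|² = 14.0000

Frequency domain:
(1/4)Σ|X[k]|² = (1/4)(|2|² + |-3-3i|² + |-4|² + |-3+3i|²) = (1/4)·56.0000 = 14.0000

Both sides agree, confirming Parseval's theorem.

Σ|x[n]|² = (1/N)Σ|X[k]|² = 14.0000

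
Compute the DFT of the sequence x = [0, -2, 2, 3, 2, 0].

X[k] = Σ(n=0 to 5) x[n] · ω_6^(nk)
where ω_6 = e^(-2πi/6)

Computing each X[k]:
X[0] = 5
X[1] = -6.0000+1.7321i
X[2] = 2.0000+1.7321i
X[3] = 3
X[4] = 2.0000-1.7321i
X[5] = -6.0000-1.7321i

X = [5, -6.0000+1.7321i, 2.0000+1.7321i, 3, 2.0000-1.7321i, -6.0000-1.7321i]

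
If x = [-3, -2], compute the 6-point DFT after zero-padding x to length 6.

Original 2-point DFT: [-5, -1]
Zero-padded 6-point DFT provides frequency interpolation.

DFT_6([x, 0, ...]) = [-5, -4.0000+1.7321i, -2.0000+1.7321i, -1, -2.0000-1.7321i, -4.0000-1.7321i]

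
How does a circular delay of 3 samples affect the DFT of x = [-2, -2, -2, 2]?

Time shift by 3: X_shifted[k] = ω_4^(3k) · X[k]
Shifted x = [-2, -2, 2, -2]

DFT(x[n-3]) = [-4, -4, 4, -4]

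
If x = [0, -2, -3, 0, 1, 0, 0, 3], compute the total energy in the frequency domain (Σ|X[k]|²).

Parseval: Σ|x[n]|² = (1/N)Σ|X[k]|², so Σ|X[k]|² = N·Σ|x[n]|² = 8·23.0000

Σ|X[k]|² = N·Σ|x[n]|² = 8·23.0000 = 184.0000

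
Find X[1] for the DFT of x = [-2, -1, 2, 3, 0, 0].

X[1] = Σ(n=0 to 5) x[n] · ω_6^(1n) where ω_6 = e^(-2πi/6)
= (-2)·ω_6^0 + (-1)·ω_6^1 + (2)·ω_6^2 + (3)·ω_6^3 + (0)·ω_6^4 + (0)·ω_6^5

X[1] = -6.5000-0.8660i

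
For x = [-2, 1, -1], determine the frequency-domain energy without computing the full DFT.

Parseval: Σ|x[n]|² = (1/N)Σ|X[k]|², so Σ|X[k]|² = N·Σ|x[n]|² = 3·6.0000

Σ|X[k]|² = N·Σ|x[n]|² = 3·6.0000 = 18.0000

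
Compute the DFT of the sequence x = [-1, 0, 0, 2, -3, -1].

X[k] = Σ(n=0 to 5) x[n] · ω_6^(nk)
where ω_6 = e^(-2πi/6)

Computing each X[k]:
X[0] = -3
X[1] = -2.0000-3.4641i
X[2] = 3.0000+1.7321i
X[3] = -5
X[4] = 3.0000-1.7321i
X[5] = -2.0000+3.4641i

X = [-3, -2.0000-3.4641i, 3.0000+1.7321i, -5, 3.0000-1.7321i, -2.0000+3.4641i]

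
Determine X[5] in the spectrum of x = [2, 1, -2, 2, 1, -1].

X[5] = Σ(n=0 to 5) x[n] · ω_6^(5n) where ω_6 = e^(-2πi/6)
= (2)·ω_6^0 + (1)·ω_6^5 + (-2)·ω_6^10 + (2)·ω_6^15 + (1)·ω_6^20 + (-1)·ω_6^25

X[5] = 0.5000-0.8660i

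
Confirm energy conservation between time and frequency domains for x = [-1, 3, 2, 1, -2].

Time domain:
Σ|x[n]|² = |-1|² + |3|² + |2|² + |1|² + |-2|² = 19.0000

Frequency domain:
(1/5)Σ|X[k]|² = (1/5)(|3|² + |-3.1180-5.3431i|² + |-0.8820-1.9879i|² + |-0.8820+1.9879i|² + |-3.1180+5.3431i|²) = (1/5)·95.0000 = 19.0000

Both sides agree, confirming Parseval's theorem.

Σ|x[n]|² = (1/N)Σ|X[k]|² = 19.0000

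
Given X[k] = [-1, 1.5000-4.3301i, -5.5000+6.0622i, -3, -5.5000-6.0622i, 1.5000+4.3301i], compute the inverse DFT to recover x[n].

x[n] = (1/6) Σ(k=0 to 5) X[k] · e^(2πikn/6)

Computing each x[n]:
x[0] = -2
x[1] = 1
x[2] = 3
x[3] = -2
x[4] = -3
x[5] = 2

x = [-2, 1, 3, -2, -3, 2]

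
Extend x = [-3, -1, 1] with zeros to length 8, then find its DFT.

Original 3-point DFT: [-3, -3.0000+1.7321i, -3.0000-1.7321i]
Zero-padded 8-point DFT provides frequency interpolation.

DFT_8([x, 0, ...]) = [-3, -3.7071-0.2929i, -4+1i, -2.2929+1.7071i, -1, -2.2929-1.7071i, -4-1i, -3.7071+0.2929i]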